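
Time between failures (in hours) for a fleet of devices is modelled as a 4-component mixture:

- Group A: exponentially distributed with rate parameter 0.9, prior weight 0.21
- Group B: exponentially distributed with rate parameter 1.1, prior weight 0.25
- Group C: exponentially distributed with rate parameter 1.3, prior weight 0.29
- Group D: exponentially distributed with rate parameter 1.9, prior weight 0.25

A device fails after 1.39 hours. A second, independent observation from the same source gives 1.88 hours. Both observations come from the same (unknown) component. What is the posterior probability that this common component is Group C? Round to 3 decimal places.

The responsibility of component k is P(Z=k) f_k(x) divided by Σ_j P(Z=j) f_j(x).
Since both observations come from the same component, the likelihood for component k is f_k(x₁)·f_k(x₂).
  p_A = [0.9·e^(−0.9·1.39) = 0.9·e^(−1.2510) = 0.257597] × [0.165736] = 0.042693
  p_B = [1.1·e^(−1.1·1.39) = 1.1·e^(−1.5290) = 0.238428] × [0.139082] = 0.033161
  p_C = [1.3·e^(−1.3·1.39) = 1.3·e^(−1.8070) = 0.21339] × [0.112857] = 0.0240825
  p_D = [1.9·e^(−1.9·1.39) = 1.9·e^(−2.6410) = 0.135451] × [0.0533892] = 0.00723162
Weight by the priors:
  P(Z=A)·p_A = 0.21 × 0.042693 = 0.00896552
  P(Z=B)·p_B = 0.25 × 0.033161 = 0.00829026
  P(Z=C)·p_C = 0.29 × 0.0240825 = 0.00698391
  P(Z=D)·p_D = 0.25 × 0.00723162 = 0.0018079
Evidence: 0.00896552 + 0.00829026 + 0.00698391 + 0.0018079 = 0.0260476
So the posterior for Group C is 0.00698391 / 0.0260476 ≈ 0.268.

0.268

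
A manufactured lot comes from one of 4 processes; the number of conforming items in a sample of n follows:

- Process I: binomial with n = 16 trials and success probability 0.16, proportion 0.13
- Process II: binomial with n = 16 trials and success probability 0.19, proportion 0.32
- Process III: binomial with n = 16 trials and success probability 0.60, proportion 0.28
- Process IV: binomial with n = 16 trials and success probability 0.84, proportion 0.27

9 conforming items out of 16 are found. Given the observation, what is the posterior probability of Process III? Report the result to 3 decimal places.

The responsibility of component k is P(Z=k) f_k(x) divided by Σ_j P(Z=j) f_j(x).
Binomial probabilities:
  p_I = C(16,9)·0.16^9·0.84^7 = 11440·6.87195e-08·0.29509 = 0.000231986
  p_II = C(16,9)·0.19^9·0.81^7 = 11440·3.22688e-07·0.228768 = 0.000844508
  p_III = C(16,9)·0.60^9·0.40^7 = 11440·0.0100777·0.0016384 = 0.188889
  p_IV = C(16,9)·0.84^9·0.16^7 = 11440·0.208216·2.68435e-06 = 0.0063941
Multiply by the mixture weights:
  P(Z=I)·p_I = 0.13 × 0.000231986 = 3.01581e-05
  P(Z=II)·p_II = 0.32 × 0.000844508 = 0.000270242
  P(Z=III)·p_III = 0.28 × 0.188889 = 0.052889
  P(Z=IV)·p_IV = 0.27 × 0.0063941 = 0.00172641
Evidence: 3.01581e-05 + 0.000270242 + 0.052889 + 0.00172641 = 0.0549158
P(Process III | data) ≈ 0.963

0.963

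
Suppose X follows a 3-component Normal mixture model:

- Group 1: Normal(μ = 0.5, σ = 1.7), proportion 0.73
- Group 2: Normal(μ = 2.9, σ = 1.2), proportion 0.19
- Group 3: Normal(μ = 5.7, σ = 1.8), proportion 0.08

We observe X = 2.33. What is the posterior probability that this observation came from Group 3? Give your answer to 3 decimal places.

0.020

P(component k | x) = w_k·f_k(x) / marginal(x), where marginal(x) = Σ_j w_j·f_j(x).
Normal densities:
  f_1 = (1/(1.7·√(2π)))·exp(−(2.33−0.5)²/(2·1.7²)) = 0.234672·exp(-0.57939) = 0.131472
  f_2 = (1/(1.2·√(2π)))·exp(−(2.33−2.9)²/(2·1.2²)) = 0.332452·exp(-0.11281) = 0.296985
  f_3 = (1/(1.8·√(2π)))·exp(−(2.33−5.7)²/(2·1.8²)) = 0.221635·exp(-1.75261) = 0.038414
Weight by the priors:
  w_1·f_1 = 0.73 × 0.131472 = 0.0959746
  w_2·f_2 = 0.19 × 0.296985 = 0.0564272
  w_3·f_3 = 0.08 × 0.038414 = 0.00307312
Marginal: 0.0959746 + 0.0564272 + 0.00307312 = 0.155475
Responsibility of Group 3: 0.00307312 / 0.155475 ≈ 0.020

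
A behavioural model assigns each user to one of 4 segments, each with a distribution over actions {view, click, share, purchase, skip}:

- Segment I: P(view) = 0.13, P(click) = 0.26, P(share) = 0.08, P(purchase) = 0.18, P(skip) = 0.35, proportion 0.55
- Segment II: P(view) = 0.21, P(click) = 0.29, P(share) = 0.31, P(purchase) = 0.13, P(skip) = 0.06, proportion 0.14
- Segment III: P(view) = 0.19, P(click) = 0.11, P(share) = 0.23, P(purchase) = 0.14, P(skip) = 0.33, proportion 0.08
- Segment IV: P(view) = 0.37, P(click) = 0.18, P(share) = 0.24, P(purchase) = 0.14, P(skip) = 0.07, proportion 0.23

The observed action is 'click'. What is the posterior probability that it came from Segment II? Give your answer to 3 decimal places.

0.174

The responsibility of component k is P(Z=k) f_k(x) divided by Σ_j P(Z=j) f_j(x).
Component likelihoods at x = 'click':
  L_I = P(click | comp) = 0.26
  L_II = P(click | comp) = 0.29
  L_III = P(click | comp) = 0.11
  L_IV = P(click | comp) = 0.18
Weight by the priors:
  P(Z=I)·L_I = 0.55 × 0.26 = 0.143
  P(Z=II)·L_II = 0.14 × 0.29 = 0.0406
  P(Z=III)·L_III = 0.08 × 0.11 = 0.0088
  P(Z=IV)·L_IV = 0.23 × 0.18 = 0.0414
Normaliser: 0.143 + 0.0406 + 0.0088 + 0.0414 = 0.2338
Responsibility of Segment II: 0.0406 / 0.2338 ≈ 0.174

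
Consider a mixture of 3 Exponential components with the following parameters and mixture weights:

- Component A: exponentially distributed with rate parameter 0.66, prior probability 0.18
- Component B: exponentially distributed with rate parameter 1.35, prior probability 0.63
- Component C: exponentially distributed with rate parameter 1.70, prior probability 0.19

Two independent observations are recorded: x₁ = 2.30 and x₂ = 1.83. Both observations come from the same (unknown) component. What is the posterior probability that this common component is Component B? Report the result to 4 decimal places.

The responsibility of component k is P(Z=k) f_k(x) divided by Σ_j P(Z=j) f_j(x).
Since both observations come from the same component, the likelihood for component k is f_k(x₁)·f_k(x₂).
  p_A = [0.144639] × [0.197244] = 0.0285291
  p_B = [0.0605131] × [0.114132] = 0.00690651
  p_C = [0.0340689] × [0.0757458] = 0.00258057
Unnormalised posteriors:
  P(Z=A)·p_A = 0.18 × 0.0285291 = 0.00513524
  P(Z=B)·p_B = 0.63 × 0.00690651 = 0.0043511
  P(Z=C)·p_C = 0.19 × 0.00258057 = 0.000490309
Normaliser: 0.00513524 + 0.0043511 + 0.000490309 = 0.00997665
Responsibility of Component B: 0.0043511 / 0.00997665 ≈ 0.4361

0.4361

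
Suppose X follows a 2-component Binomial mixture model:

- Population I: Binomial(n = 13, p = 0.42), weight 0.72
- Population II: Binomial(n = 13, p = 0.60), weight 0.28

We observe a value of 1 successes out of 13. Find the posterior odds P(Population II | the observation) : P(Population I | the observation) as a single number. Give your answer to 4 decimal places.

Since P(k|x) ∝ w_k f_k(x), the posterior odds are w_i f_i(x) / (w_j f_j(x)).
Binomial probabilities:
  p_I = 0.00791277
  p_II = 0.000130862
3.66414e-05 / 0.00569719 ≈ 0.0064

0.0064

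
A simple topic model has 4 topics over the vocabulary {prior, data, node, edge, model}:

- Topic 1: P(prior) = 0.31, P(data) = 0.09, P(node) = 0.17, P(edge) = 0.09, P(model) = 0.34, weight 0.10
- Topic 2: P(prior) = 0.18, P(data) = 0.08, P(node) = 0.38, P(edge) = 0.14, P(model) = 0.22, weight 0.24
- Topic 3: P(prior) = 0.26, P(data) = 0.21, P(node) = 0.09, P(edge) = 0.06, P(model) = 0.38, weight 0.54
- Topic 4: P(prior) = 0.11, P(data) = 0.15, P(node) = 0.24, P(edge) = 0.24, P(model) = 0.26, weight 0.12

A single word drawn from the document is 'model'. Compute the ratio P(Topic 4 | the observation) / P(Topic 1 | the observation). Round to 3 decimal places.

0.918

Only the two components matter; the odds are (π_i f_i(x)) / (π_j f_j(x)).
Evaluate each component's likelihood at the observed value:
  L_1 = 0.34
  L_2 = 0.22
  L_3 = 0.38
  L_4 = 0.26
Posterior odds = (π_4·L_4) / (π_1·L_1) = (0.12·0.26) / (0.10·0.34) = 0.0312 / 0.034 ≈ 0.918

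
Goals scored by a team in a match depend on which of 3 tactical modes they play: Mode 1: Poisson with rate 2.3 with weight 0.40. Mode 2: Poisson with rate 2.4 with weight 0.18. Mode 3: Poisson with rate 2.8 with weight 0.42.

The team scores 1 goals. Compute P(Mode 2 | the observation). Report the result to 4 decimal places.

P(component k | x) = π_k·f_k(x) / marginal(x), where marginal(x) = Σ_j π_j·f_j(x).
Evaluate each component's likelihood at the observed value:
  f_1 = 0.230595
  f_2 = 0.217723
  f_3 = 0.170268
Unnormalised posteriors:
  π_1·f_1 = 0.40 × 0.230595 = 0.0922381
  π_2·f_2 = 0.18 × 0.217723 = 0.0391902
  π_3·f_3 = 0.42 × 0.170268 = 0.0715126
Normaliser: 0.0922381 + 0.0391902 + 0.0715126 = 0.202941
Responsibility of Mode 2: 0.0391902 / 0.202941 ≈ 0.1931

0.1931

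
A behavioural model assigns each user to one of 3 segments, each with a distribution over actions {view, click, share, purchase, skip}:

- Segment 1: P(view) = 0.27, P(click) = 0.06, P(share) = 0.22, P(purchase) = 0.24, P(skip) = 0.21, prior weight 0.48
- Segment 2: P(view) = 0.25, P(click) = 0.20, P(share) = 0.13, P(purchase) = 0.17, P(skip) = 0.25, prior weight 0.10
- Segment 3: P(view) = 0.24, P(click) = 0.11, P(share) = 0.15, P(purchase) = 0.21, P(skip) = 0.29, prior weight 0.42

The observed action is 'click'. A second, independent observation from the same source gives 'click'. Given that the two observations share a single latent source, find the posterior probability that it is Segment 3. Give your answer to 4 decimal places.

By Bayes' theorem, P(k | x) = w_k f_k(x) / Σ_j w_j f_j(x).
Since both observations come from the same component, the likelihood for component k is f_k(x₁)·f_k(x₂).
  p_1 = [0.06] × [0.06] = 0.0036
  p_2 = [0.2] × [0.2] = 0.04
  p_3 = [0.11] × [0.11] = 0.0121
Multiply by the mixture weights:
  w_1·p_1 = 0.48 × 0.0036 = 0.001728
  w_2·p_2 = 0.10 × 0.04 = 0.004
  w_3·p_3 = 0.42 × 0.0121 = 0.005082
Sum: 0.001728 + 0.004 + 0.005082 = 0.01081
P(Segment 3 | x₁,x₂) ≈ 0.4701

0.4701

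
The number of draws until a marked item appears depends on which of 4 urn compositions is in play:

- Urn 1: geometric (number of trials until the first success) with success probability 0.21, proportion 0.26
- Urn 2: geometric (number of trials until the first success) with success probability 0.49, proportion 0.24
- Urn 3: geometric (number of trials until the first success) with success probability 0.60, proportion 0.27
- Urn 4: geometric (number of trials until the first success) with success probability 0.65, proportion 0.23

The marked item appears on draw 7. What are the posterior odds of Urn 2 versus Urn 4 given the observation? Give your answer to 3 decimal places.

7.530

Posterior odds = (w_i f_i(x)) / (w_j f_j(x)); the normalising sum cancels.
Evaluate each component's likelihood at the observed value:
  L_1 = 0.0510484
  L_2 = 0.00862218
  L_3 = 0.0024576
  L_4 = 0.00119487
Posterior odds = (w_2·L_2) / (w_4·L_4) = (0.24·0.00862218) / (0.23·0.00119487) = 0.00206932 / 0.000274821 ≈ 7.530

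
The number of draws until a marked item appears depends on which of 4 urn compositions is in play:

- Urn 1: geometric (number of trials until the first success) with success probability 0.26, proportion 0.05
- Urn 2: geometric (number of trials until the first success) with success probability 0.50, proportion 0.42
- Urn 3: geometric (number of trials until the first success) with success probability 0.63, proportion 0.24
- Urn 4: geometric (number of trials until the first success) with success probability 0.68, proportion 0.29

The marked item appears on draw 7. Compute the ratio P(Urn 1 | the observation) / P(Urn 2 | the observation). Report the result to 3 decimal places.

Only the two components matter; the odds are (w_i f_i(x)) / (w_j f_j(x)).
Component likelihoods at x = 7:
  L_1 = 0.26·(1−0.26)^6 = 0.26·0.164206 = 0.0426937
  L_2 = 0.50·(1−0.50)^6 = 0.50·0.015625 = 0.0078125
  L_3 = 0.63·(1−0.63)^6 = 0.63·0.00256573 = 0.00161641
  L_4 = 0.68·(1−0.68)^6 = 0.68·0.00107374 = 0.000730144
Odds = (0.05/0.42) × (0.0426937/0.0078125) = 0.119048 × 5.46479 ≈ 0.651

0.651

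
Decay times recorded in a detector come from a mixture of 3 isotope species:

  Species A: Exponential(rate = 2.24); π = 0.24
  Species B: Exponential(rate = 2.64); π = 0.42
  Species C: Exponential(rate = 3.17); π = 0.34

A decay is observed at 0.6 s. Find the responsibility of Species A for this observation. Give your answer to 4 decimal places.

Posterior ∝ prior × likelihood, so P(k | x) ∝ π_k f_k(x); normalise over all components.
Evaluate each component's likelihood at the observed value:
  L_A = 0.584193
  L_B = 0.541604
  L_C = 0.473185
Prior × likelihood for each component:
  π_A·L_A = 0.24 × 0.584193 = 0.140206
  π_B·L_B = 0.42 × 0.541604 = 0.227473
  π_C·L_C = 0.34 × 0.473185 = 0.160883
Denominator: 0.140206 + 0.227473 + 0.160883 = 0.528563
P(Species A | the observation) ≈ 0.2653

0.2653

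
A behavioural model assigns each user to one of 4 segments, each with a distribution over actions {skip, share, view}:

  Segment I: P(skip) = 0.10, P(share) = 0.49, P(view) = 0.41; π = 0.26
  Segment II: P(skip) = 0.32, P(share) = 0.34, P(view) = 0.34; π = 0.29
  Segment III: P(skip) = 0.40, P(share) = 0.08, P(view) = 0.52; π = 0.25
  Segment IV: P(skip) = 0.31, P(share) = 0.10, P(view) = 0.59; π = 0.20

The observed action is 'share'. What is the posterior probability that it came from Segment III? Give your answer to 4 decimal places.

0.0752

By Bayes' theorem, P(k | x) = w_k f_k(x) / Σ_j w_j f_j(x).
Categorical probabilities:
  p_I = 0.49
  p_II = 0.34
  p_III = 0.08
  p_IV = 0.1
Unnormalised posteriors:
  w_I·p_I = 0.26 × 0.49 = 0.1274
  w_II·p_II = 0.29 × 0.34 = 0.0986
  w_III·p_III = 0.25 × 0.08 = 0.02
  w_IV·p_IV = 0.20 × 0.1 = 0.02
Evidence: 0.1274 + 0.0986 + 0.02 + 0.02 = 0.266
Responsibility of Segment III: 0.02 / 0.266 ≈ 0.0752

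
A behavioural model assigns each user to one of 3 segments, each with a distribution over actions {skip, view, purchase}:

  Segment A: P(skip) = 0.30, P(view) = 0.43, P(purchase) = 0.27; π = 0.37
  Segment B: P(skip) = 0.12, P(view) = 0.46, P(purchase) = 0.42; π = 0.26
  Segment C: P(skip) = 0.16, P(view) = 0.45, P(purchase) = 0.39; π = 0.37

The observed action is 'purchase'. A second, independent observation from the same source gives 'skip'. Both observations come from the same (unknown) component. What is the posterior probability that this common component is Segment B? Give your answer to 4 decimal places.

Posterior ∝ prior × likelihood, so P(k | x) ∝ w_k f_k(x); normalise over all components.
Since both observations come from the same component, the likelihood for component k is f_k(x₁)·f_k(x₂).
  L_A = [P(purchase | comp) = 0.27] × [0.3] = 0.081
  L_B = [P(purchase | comp) = 0.42] × [0.12] = 0.0504
  L_C = [P(purchase | comp) = 0.39] × [0.16] = 0.0624
Multiply by the mixture weights:
  w_A·L_A = 0.37 × 0.081 = 0.02997
  w_B·L_B = 0.26 × 0.0504 = 0.013104
  w_C·L_C = 0.37 × 0.0624 = 0.023088
Evidence: 0.02997 + 0.013104 + 0.023088 = 0.066162
Responsibility of Segment B: 0.013104 / 0.066162 ≈ 0.1981

0.1981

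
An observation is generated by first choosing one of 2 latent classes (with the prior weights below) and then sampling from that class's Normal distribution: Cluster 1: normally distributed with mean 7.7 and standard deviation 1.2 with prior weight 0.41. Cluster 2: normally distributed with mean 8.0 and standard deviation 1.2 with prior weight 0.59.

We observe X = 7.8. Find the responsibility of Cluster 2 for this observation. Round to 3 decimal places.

0.587

Posterior ∝ prior × likelihood, so P(k | x) ∝ w_k f_k(x); normalise over all components.
Normal densities:
  f_1 = 0.3313
  f_2 = 0.327866
Multiply by the mixture weights:
  w_1·f_1 = 0.41 × 0.3313 = 0.135833
  w_2·f_2 = 0.59 × 0.327866 = 0.193441
Sum: 0.135833 + 0.193441 = 0.329274
P(Cluster 2 | data) ≈ 0.587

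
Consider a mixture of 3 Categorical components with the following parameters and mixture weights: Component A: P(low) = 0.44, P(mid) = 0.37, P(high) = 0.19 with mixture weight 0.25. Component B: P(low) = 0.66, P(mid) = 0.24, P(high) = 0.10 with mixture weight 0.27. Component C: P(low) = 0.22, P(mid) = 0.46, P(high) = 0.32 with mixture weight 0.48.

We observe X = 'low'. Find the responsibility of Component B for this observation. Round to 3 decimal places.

0.453

Posterior ∝ prior × likelihood, so P(k | x) ∝ π_k f_k(x); normalise over all components.
Evaluate each component's likelihood at the observed value:
  f_A = P(low | comp) = 0.44
  f_B = P(low | comp) = 0.66
  f_C = P(low | comp) = 0.22
Prior × likelihood for each component:
  π_A·f_A = 0.25 × 0.44 = 0.11
  π_B·f_B = 0.27 × 0.66 = 0.1782
  π_C·f_C = 0.48 × 0.22 = 0.1056
Evidence: 0.11 + 0.1782 + 0.1056 = 0.3938
So the posterior for Component B is 0.1782 / 0.3938 ≈ 0.453.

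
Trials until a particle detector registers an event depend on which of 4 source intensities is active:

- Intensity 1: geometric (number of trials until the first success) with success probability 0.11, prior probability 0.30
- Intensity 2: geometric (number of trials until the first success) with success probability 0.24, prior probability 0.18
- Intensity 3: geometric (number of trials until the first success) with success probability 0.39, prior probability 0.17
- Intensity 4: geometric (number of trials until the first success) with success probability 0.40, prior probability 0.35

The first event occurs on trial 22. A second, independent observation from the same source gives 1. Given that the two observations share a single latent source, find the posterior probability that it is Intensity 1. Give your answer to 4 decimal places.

Posterior ∝ prior × likelihood, so P(k | x) ∝ P(Z=k) f_k(x); normalise over all components.
Since both observations come from the same component, the likelihood for component k is f_k(x₁)·f_k(x₂).
  p_1 = [0.11·(1−0.11)^21 = 0.11·0.0865347 = 0.00951881] × [0.11] = 0.00104707
  p_2 = [0.24·(1−0.24)^21 = 0.24·0.00314113 = 0.00075387] × [0.24] = 0.000180929
  p_3 = [0.39·(1−0.39)^21 = 0.39·3.10403e-05 = 1.21057e-05] × [0.39] = 4.72124e-06
  p_4 = [0.40·(1−0.40)^21 = 0.40·2.1937e-05 = 8.77478e-06] × [0.4] = 3.50991e-06
Prior × likelihood for each component:
  P(Z=1)·p_1 = 0.30 × 0.00104707 = 0.000314121
  P(Z=2)·p_2 = 0.18 × 0.000180929 = 3.25672e-05
  P(Z=3)·p_3 = 0.17 × 4.72124e-06 = 8.0261e-07
  P(Z=4)·p_4 = 0.35 × 3.50991e-06 = 1.22847e-06
Denominator: 0.000314121 + 3.25672e-05 + 8.0261e-07 + 1.22847e-06 = 0.000348719
P(Intensity 1 | data) ≈ 0.9008

0.9008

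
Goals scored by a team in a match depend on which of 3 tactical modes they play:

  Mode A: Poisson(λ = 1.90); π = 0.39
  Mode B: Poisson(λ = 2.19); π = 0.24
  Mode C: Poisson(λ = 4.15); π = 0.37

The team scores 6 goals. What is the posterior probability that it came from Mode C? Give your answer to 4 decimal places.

The responsibility of component k is π_k f_k(x) divided by Σ_j π_j f_j(x).
Component likelihoods at x = 6 goals:
  L_A = 0.00977304
  L_B = 0.0171485
  L_C = 0.111849
Multiply by the mixture weights:
  π_A·L_A = 0.39 × 0.00977304 = 0.00381148
  π_B·L_B = 0.24 × 0.0171485 = 0.00411565
  π_C·L_C = 0.37 × 0.111849 = 0.0413843
Evidence: 0.00381148 + 0.00411565 + 0.0413843 = 0.0493114
P(Mode C | the observation) ≈ 0.8392

0.8392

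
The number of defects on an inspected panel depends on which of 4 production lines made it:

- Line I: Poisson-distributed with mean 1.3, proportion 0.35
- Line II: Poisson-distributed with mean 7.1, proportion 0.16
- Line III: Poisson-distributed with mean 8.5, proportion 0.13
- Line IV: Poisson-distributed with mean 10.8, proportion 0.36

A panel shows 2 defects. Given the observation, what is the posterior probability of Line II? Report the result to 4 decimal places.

0.0390

The responsibility of component k is w_k f_k(x) divided by Σ_j w_j f_j(x).
Component likelihoods at x = 2 defects:
  L_I = e^(−1.3)·1.3^2/2! = 0.230289
  L_II = e^(−7.1)·7.1^2/2! = 0.0207968
  L_III = e^(−8.5)·8.5^2/2! = 0.00735029
  L_IV = e^(−10.8)·10.8^2/2! = 0.0011897
Weight by the priors:
  w_I·L_I = 0.35 × 0.230289 = 0.0806013
  w_II·L_II = 0.16 × 0.0207968 = 0.00332748
  w_III·L_III = 0.13 × 0.00735029 = 0.000955538
  w_IV·L_IV = 0.36 × 0.0011897 = 0.000428292
Denominator: 0.0806013 + 0.00332748 + 0.000955538 + 0.000428292 = 0.0853126
Responsibility of Line II: 0.00332748 / 0.0853126 ≈ 0.0390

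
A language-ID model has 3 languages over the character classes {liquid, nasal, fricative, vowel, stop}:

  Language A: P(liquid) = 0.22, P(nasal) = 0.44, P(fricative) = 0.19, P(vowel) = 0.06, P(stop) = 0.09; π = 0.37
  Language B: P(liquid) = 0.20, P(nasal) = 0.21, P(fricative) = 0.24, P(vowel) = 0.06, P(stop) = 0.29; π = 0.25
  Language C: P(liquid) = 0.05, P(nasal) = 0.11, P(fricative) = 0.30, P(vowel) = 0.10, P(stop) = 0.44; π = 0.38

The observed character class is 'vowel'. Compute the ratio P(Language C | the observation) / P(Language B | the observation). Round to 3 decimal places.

2.533

Posterior odds = (π_i f_i(x)) / (π_j f_j(x)); the normalising sum cancels.
Component likelihoods at x = 'vowel':
  f_A = P(vowel | comp) = 0.06
  f_B = P(vowel | comp) = 0.06
  f_C = P(vowel | comp) = 0.10
Posterior odds = (π_C·f_C) / (π_B·f_B) = (0.38·0.1) / (0.25·0.06) = 0.038 / 0.015 ≈ 2.533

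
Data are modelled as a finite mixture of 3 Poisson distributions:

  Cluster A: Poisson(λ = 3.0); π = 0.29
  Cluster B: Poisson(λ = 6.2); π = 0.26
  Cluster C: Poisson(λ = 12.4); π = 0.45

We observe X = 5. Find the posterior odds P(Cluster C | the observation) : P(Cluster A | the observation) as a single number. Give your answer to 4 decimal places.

Since P(k|x) ∝ π_k f_k(x), the posterior odds are π_i f_i(x) / (π_j f_j(x)).
Poisson probabilities:
  f_A = 0.100819
  f_B = 0.154936
  f_C = 0.0100618
Posterior odds = (π_C·f_C) / (π_A·f_A) = (0.45·0.0100618) / (0.29·0.100819) = 0.00452781 / 0.0292375 ≈ 0.1549

0.1549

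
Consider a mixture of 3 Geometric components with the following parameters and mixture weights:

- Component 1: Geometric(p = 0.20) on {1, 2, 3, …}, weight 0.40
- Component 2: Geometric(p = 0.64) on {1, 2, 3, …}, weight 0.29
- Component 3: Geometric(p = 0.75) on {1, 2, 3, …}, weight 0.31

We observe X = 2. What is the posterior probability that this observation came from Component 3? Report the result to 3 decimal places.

0.308

Posterior ∝ prior × likelihood, so P(k | x) ∝ P(Z=k) f_k(x); normalise over all components.
Component likelihoods at x = 2:
  f_1 = 0.20·(1−0.20)^1 = 0.20·0.8 = 0.16
  f_2 = 0.64·(1−0.64)^1 = 0.64·0.36 = 0.2304
  f_3 = 0.75·(1−0.75)^1 = 0.75·0.25 = 0.1875
Unnormalised posteriors:
  P(Z=1)·f_1 = 0.40 × 0.16 = 0.064
  P(Z=2)·f_2 = 0.29 × 0.2304 = 0.066816
  P(Z=3)·f_3 = 0.31 × 0.1875 = 0.058125
Normaliser: 0.064 + 0.066816 + 0.058125 = 0.188941
P(Component 3 | data) = 0.058125 / 0.188941 ≈ 0.308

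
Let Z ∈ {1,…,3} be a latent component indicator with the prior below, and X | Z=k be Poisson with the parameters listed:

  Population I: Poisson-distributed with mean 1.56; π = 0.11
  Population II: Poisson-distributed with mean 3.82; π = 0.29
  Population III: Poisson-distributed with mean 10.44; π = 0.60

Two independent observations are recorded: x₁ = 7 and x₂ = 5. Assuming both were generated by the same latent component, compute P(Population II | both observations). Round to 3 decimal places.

By Bayes' theorem, P(k | x) = P(Z=k) f_k(x) / Σ_j P(Z=j) f_j(x).
Since both observations come from the same component, the likelihood for component k is f_k(x₁)·f_k(x₂).
  p_I = [e^(−1.56)·1.56^7/7! = 0.000937437] × [0.0161787] = 1.51665e-05
  p_II = [e^(−3.82)·3.82^7/7! = 0.0516426] × [0.148638] = 0.00767607
  p_III = [e^(−10.44)·10.44^7/7! = 0.0784221] × [0.0302195] = 0.00236987
Unnormalised posteriors:
  P(Z=I)·p_I = 0.11 × 1.51665e-05 = 1.66831e-06
  P(Z=II)·p_II = 0.29 × 0.00767607 = 0.00222606
  P(Z=III)·p_III = 0.60 × 0.00236987 = 0.00142192
Evidence: 1.66831e-06 + 0.00222606 + 0.00142192 = 0.00364965
Responsibility of Population II: 0.00222606 / 0.00364965 ≈ 0.610

0.610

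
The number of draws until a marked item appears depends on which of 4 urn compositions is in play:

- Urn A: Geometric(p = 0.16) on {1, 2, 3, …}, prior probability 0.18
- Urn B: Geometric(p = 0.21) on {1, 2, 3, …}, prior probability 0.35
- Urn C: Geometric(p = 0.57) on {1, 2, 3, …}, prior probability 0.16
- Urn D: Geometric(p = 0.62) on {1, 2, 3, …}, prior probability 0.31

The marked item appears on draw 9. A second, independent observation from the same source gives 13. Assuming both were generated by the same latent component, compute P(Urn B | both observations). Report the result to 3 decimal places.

By Bayes' theorem, P(k | x) = π_k f_k(x) / Σ_j π_j f_j(x).
Since both observations come from the same component, the likelihood for component k is f_k(x₁)·f_k(x₂).
  f_A = [0.0396601] × [0.0197456] = 0.000783115
  f_B = [0.0318593] × [0.0124092] = 0.000395349
  f_C = [0.000666227] × [2.2777e-05] = 1.51747e-08
  f_D = [0.000269563] × [5.62076e-06] = 1.51515e-09
Weight by the priors:
  π_A·f_A = 0.18 × 0.000783115 = 0.000140961
  π_B·f_B = 0.35 × 0.000395349 = 0.000138372
  π_C·f_C = 0.16 × 1.51747e-08 = 2.42794e-09
  π_D·f_D = 0.31 × 1.51515e-09 = 4.69696e-10
Normaliser: 0.000140961 + 0.000138372 + 2.42794e-09 + 4.69696e-10 = 0.000279336
P(Urn B | x) = 0.000138372 / 0.000279336 ≈ 0.495

0.495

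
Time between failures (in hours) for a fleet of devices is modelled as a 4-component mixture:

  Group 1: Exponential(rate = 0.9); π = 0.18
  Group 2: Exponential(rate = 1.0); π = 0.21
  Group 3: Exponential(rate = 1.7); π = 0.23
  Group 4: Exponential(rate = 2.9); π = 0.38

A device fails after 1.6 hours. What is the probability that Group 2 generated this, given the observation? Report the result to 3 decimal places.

By Bayes' theorem, P(k | x) = P(Z=k) f_k(x) / Σ_j P(Z=j) f_j(x).
Exponential densities:
  p_1 = 0.9·e^(−0.9·1.6) = 0.9·e^(−1.4400) = 0.213235
  p_2 = 1.0·e^(−1.0·1.6) = 1.0·e^(−1.6000) = 0.201897
  p_3 = 1.7·e^(−1.7·1.6) = 1.7·e^(−2.7200) = 0.111987
  p_4 = 2.9·e^(−2.9·1.6) = 2.9·e^(−4.6400) = 0.0280073
Prior × likelihood for each component:
  P(Z=1)·p_1 = 0.18 × 0.213235 = 0.0383823
  P(Z=2)·p_2 = 0.21 × 0.201897 = 0.0423983
  P(Z=3)·p_3 = 0.23 × 0.111987 = 0.025757
  P(Z=4)·p_4 = 0.38 × 0.0280073 = 0.0106428
Denominator: 0.0383823 + 0.0423983 + 0.025757 + 0.0106428 = 0.11718
So the posterior for Group 2 is 0.0423983 / 0.11718 ≈ 0.362.

0.362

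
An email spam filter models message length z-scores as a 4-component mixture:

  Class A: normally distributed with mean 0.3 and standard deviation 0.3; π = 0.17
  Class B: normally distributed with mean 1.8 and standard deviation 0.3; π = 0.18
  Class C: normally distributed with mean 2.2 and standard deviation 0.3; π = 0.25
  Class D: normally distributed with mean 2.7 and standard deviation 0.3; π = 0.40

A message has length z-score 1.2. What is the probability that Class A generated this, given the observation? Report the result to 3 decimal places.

By Bayes' theorem, P(k | x) = P(Z=k) f_k(x) / Σ_j P(Z=j) f_j(x).
Normal densities:
  L_A = 0.0147728
  L_B = 0.17997
  L_C = 0.00514093
  L_D = 4.95573e-06
Prior × likelihood for each component:
  P(Z=A)·L_A = 0.17 × 0.0147728 = 0.00251138
  P(Z=B)·L_B = 0.18 × 0.17997 = 0.0323946
  P(Z=C)·L_C = 0.25 × 0.00514093 = 0.00128523
  P(Z=D)·L_D = 0.40 × 4.95573e-06 = 1.98229e-06
Normaliser: 0.00251138 + 0.0323946 + 0.00128523 + 1.98229e-06 = 0.0361932
So the posterior for Class A is 0.00251138 / 0.0361932 ≈ 0.069.

0.069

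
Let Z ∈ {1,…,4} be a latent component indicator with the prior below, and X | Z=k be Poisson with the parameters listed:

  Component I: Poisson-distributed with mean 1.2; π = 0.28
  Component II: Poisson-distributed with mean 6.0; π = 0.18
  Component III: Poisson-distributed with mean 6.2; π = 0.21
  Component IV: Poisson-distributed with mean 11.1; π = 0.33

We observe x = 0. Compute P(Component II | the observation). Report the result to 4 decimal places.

0.0052

By Bayes' theorem, P(k | x) = π_k f_k(x) / Σ_j π_j f_j(x).
Poisson probabilities:
  L_I = 0.301194
  L_II = 0.00247875
  L_III = 0.00202943
  L_IV = 1.51123e-05
Multiply by the mixture weights:
  π_I·L_I = 0.28 × 0.301194 = 0.0843344
  π_II·L_II = 0.18 × 0.00247875 = 0.000446175
  π_III·L_III = 0.21 × 0.00202943 = 0.00042618
  π_IV·L_IV = 0.33 × 1.51123e-05 = 4.98707e-06
Normaliser: 0.0843344 + 0.000446175 + 0.00042618 + 4.98707e-06 = 0.0852117
So the posterior for Component II is 0.000446175 / 0.0852117 ≈ 0.0052.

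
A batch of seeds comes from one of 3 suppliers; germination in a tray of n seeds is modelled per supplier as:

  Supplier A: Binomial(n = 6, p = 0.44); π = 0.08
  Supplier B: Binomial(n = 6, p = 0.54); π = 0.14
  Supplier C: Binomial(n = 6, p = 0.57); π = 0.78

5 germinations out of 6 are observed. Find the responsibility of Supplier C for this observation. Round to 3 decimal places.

Apply Bayes' rule: the posterior for each component is proportional to its prior times its likelihood at x.
Binomial probabilities:
  f_A = C(6,5)·0.44^5·0.56^1 = 6·0.0164916·0.56 = 0.0554119
  f_B = C(6,5)·0.54^5·0.46^1 = 6·0.0459165·0.46 = 0.12673
  f_C = C(6,5)·0.57^5·0.43^1 = 6·0.0601692·0.43 = 0.155237
Unnormalised posteriors:
  π_A·f_A = 0.08 × 0.0554119 = 0.00443295
  π_B·f_B = 0.14 × 0.12673 = 0.0177421
  π_C·f_C = 0.78 × 0.155237 = 0.121085
Marginal: 0.00443295 + 0.0177421 + 0.121085 = 0.14326
P(Supplier C | the observation) ≈ 0.845

0.845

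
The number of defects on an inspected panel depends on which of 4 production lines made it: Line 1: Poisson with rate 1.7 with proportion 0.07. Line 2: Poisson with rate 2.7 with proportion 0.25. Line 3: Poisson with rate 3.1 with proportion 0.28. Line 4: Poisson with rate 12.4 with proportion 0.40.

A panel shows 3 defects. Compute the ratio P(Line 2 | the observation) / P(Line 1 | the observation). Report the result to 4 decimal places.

5.2637

Posterior odds = (π_i f_i(x)) / (π_j f_j(x)); the normalising sum cancels.
Poisson probabilities:
  p_1 = 0.149587
  p_2 = 0.220468
  p_3 = 0.223677
  p_4 = 0.00130877
Posterior odds = (π_2·p_2) / (π_1·p_1) = (0.25·0.220468) / (0.07·0.149587) = 0.0551169 / 0.0104711 ≈ 5.2637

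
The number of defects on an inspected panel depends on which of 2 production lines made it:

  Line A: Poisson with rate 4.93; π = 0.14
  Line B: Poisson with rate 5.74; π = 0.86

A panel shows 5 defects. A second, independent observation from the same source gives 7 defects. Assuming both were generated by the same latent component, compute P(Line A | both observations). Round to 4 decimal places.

By Bayes' theorem, P(k | x) = w_k f_k(x) / Σ_j w_j f_j(x).
Since both observations come from the same component, the likelihood for component k is f_k(x₁)·f_k(x₂).
  f_A = [e^(−4.93)·4.93^5/5! = 0.175381] × [0.101491] = 0.0177995
  f_B = [e^(−5.74)·5.74^5/5! = 0.166928] × [0.130949] = 0.021859
Unnormalised posteriors:
  w_A·f_A = 0.14 × 0.0177995 = 0.00249193
  w_B·f_B = 0.86 × 0.021859 = 0.0187987
Evidence: 0.00249193 + 0.0187987 = 0.0212907
Responsibility of Line A: 0.00249193 / 0.0212907 ≈ 0.1170

0.1170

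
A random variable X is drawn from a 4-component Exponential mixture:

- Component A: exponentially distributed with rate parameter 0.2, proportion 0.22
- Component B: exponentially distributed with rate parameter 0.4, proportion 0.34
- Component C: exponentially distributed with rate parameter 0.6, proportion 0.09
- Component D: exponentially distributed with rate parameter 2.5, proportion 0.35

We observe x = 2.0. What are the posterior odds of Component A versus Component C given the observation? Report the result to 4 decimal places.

Only the two components matter; the odds are (P(Z=i) f_i(x)) / (P(Z=j) f_j(x)).
Evaluate each component's likelihood at the observed value:
  L_A = 0.2·e^(−0.2·2.0) = 0.2·e^(−0.4000) = 0.134064
  L_B = 0.4·e^(−0.4·2.0) = 0.4·e^(−0.8000) = 0.179732
  L_C = 0.6·e^(−0.6·2.0) = 0.6·e^(−1.2000) = 0.180717
  L_D = 2.5·e^(−2.5·2.0) = 2.5·e^(−5.0000) = 0.0168449
Odds = (0.22/0.09) × (0.134064/0.180717) = 2.44444 × 0.741847 ≈ 1.8134

1.8134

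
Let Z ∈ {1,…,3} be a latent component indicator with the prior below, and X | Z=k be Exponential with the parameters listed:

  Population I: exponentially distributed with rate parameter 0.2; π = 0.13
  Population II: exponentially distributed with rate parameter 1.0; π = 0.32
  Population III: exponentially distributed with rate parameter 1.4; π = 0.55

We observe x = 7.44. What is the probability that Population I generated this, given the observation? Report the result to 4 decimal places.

Posterior ∝ prior × likelihood, so P(k | x) ∝ π_k f_k(x); normalise over all components.
Evaluate each component's likelihood at the observed value:
  L_I = 0.2·e^(−0.2·7.44) = 0.2·e^(−1.4880) = 0.0451648
  L_II = 1.0·e^(−1.0·7.44) = 1.0·e^(−7.4400) = 0.000587285
  L_III = 1.4·e^(−1.4·7.44) = 1.4·e^(−10.4160) = 4.19292e-05
Multiply by the mixture weights:
  π_I·L_I = 0.13 × 0.0451648 = 0.00587142
  π_II·L_II = 0.32 × 0.000587285 = 0.000187931
  π_III·L_III = 0.55 × 4.19292e-05 = 2.30611e-05
Normaliser: 0.00587142 + 0.000187931 + 2.30611e-05 = 0.00608241
P(Population I | the observation) = 0.00587142 / 0.00608241 ≈ 0.9653

0.9653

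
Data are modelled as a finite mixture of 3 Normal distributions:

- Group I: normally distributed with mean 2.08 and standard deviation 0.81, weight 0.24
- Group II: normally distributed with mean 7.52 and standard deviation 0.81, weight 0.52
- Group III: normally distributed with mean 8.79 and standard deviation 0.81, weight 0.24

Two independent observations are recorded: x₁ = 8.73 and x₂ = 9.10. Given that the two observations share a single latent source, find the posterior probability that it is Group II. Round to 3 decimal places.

Apply Bayes' rule: the posterior for each component is proportional to its prior times its likelihood at x.
Since both observations come from the same component, the likelihood for component k is f_k(x₁)·f_k(x₂).
  p_I = [(1/(0.81·√(2π)))·exp(−(8.73−2.08)²/(2·0.81²)) = 0.492521·exp(-33.70104) = 1.13828e-15] × [2.41132e-17] = 2.74477e-32
  p_II = [(1/(0.81·√(2π)))·exp(−(8.73−7.52)²/(2·0.81²)) = 0.492521·exp(-1.11576) = 0.161383] × [0.0734852] = 0.0118592
  p_III = [(1/(0.81·√(2π)))·exp(−(8.73−8.79)²/(2·0.81²)) = 0.492521·exp(-0.00274) = 0.491172] × [0.45774] = 0.224829
Weight by the priors:
  P(Z=I)·p_I = 0.24 × 2.74477e-32 = 6.58744e-33
  P(Z=II)·p_II = 0.52 × 0.0118592 = 0.0061668
  P(Z=III)·p_III = 0.24 × 0.224829 = 0.053959
Marginal: 6.58744e-33 + 0.0061668 + 0.053959 = 0.0601258
P(Group II | x) ≈ 0.103

0.103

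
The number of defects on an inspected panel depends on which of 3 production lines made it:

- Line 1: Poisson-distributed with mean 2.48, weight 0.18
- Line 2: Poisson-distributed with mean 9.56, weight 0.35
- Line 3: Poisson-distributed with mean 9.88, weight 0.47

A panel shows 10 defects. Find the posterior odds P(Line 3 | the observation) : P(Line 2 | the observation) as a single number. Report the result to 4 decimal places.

1.3553

Posterior odds = (P(Z=i) f_i(x)) / (P(Z=j) f_j(x)); the normalising sum cancels.
Poisson probabilities:
  L_1 = e^(−2.48)·2.48^10/10! = 0.000203097
  L_2 = e^(−9.56)·9.56^10/10! = 0.123868
  L_3 = e^(−9.88)·9.88^10/10! = 0.125019
0.0587591 / 0.043354 ≈ 1.3553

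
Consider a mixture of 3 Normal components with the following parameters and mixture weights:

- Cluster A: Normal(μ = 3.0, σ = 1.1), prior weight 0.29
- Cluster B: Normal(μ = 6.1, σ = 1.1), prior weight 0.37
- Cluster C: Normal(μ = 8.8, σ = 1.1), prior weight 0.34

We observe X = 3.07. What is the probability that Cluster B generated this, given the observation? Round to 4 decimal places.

Posterior ∝ prior × likelihood, so P(k | x) ∝ π_k f_k(x); normalise over all components.
Evaluate each component's likelihood at the observed value:
  p_A = (1/(1.1·√(2π)))·exp(−(3.07−3.0)²/(2·1.1²)) = 0.362675·exp(-0.00202) = 0.361941
  p_B = (1/(1.1·√(2π)))·exp(−(3.07−6.1)²/(2·1.1²)) = 0.362675·exp(-3.79376) = 0.0081641
  p_C = (1/(1.1·√(2π)))·exp(−(3.07−8.8)²/(2·1.1²)) = 0.362675·exp(-13.56731) = 4.64845e-07
Multiply by the mixture weights:
  π_A·p_A = 0.29 × 0.361941 = 0.104963
  π_B·p_B = 0.37 × 0.0081641 = 0.00302072
  π_C·p_C = 0.34 × 4.64845e-07 = 1.58047e-07
Sum: 0.104963 + 0.00302072 + 1.58047e-07 = 0.107984
Responsibility of Cluster B: 0.00302072 / 0.107984 ≈ 0.0280

0.0280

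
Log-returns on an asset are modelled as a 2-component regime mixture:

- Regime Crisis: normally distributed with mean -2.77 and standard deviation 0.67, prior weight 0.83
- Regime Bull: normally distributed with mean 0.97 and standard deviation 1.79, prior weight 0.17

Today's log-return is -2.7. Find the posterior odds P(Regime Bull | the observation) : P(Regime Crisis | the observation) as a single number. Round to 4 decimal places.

The posterior odds equal the prior odds times the likelihood ratio: (P(Z=i)/P(Z=j))·(f_i(x)/f_j(x)).
Normal densities:
  L_Crisis = (1/(0.67·√(2π)))·exp(−(-2.7−-2.77)²/(2·0.67²)) = 0.595436·exp(-0.00546) = 0.592195
  L_Bull = (1/(1.79·√(2π)))·exp(−(-2.7−0.97)²/(2·1.79²)) = 0.222873·exp(-2.10182) = 0.0272425
Odds = (0.17/0.83) × (0.0272425/0.592195) = 0.204819 × 0.0460026 ≈ 0.0094

0.0094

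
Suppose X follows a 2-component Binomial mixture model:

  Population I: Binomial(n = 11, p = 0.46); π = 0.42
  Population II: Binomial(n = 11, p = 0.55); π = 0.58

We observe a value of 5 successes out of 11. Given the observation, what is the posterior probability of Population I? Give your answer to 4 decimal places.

0.4695

Posterior ∝ prior × likelihood, so P(k | x) ∝ P(Z=k) f_k(x); normalise over all components.
Evaluate each component's likelihood at the observed value:
  f_I = 0.235936
  f_II = 0.193077
Weight by the priors:
  P(Z=I)·f_I = 0.42 × 0.235936 = 0.099093
  P(Z=II)·f_II = 0.58 × 0.193077 = 0.111985
Marginal: 0.099093 + 0.111985 = 0.211078
P(Population I | x) ≈ 0.4695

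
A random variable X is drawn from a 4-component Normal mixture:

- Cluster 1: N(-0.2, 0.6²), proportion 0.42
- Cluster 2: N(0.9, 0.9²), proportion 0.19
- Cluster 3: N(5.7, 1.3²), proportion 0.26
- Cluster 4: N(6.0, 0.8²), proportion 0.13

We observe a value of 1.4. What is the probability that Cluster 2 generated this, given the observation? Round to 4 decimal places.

0.8967

Posterior ∝ prior × likelihood, so P(k | x) ∝ π_k f_k(x); normalise over all components.
Normal densities:
  p_1 = (1/(0.6·√(2π)))·exp(−(1.4−-0.2)²/(2·0.6²)) = 0.664904·exp(-3.55556) = 0.0189933
  p_2 = (1/(0.9·√(2π)))·exp(−(1.4−0.9)²/(2·0.9²)) = 0.443269·exp(-0.15432) = 0.37988
  p_3 = (1/(1.3·√(2π)))·exp(−(1.4−5.7)²/(2·1.3²)) = 0.306879·exp(-5.47041) = 0.0012918
  p_4 = (1/(0.8·√(2π)))·exp(−(1.4−6.0)²/(2·0.8²)) = 0.498678·exp(-16.53125) = 3.29905e-08
Multiply by the mixture weights:
  π_1·p_1 = 0.42 × 0.0189933 = 0.00797719
  π_2·p_2 = 0.19 × 0.37988 = 0.0721773
  π_3·p_3 = 0.26 × 0.0012918 = 0.000335869
  π_4·p_4 = 0.13 × 3.29905e-08 = 4.28877e-09
Denominator: 0.00797719 + 0.0721773 + 0.000335869 + 4.28877e-09 = 0.0804903
Responsibility of Cluster 2: 0.0721773 / 0.0804903 ≈ 0.8967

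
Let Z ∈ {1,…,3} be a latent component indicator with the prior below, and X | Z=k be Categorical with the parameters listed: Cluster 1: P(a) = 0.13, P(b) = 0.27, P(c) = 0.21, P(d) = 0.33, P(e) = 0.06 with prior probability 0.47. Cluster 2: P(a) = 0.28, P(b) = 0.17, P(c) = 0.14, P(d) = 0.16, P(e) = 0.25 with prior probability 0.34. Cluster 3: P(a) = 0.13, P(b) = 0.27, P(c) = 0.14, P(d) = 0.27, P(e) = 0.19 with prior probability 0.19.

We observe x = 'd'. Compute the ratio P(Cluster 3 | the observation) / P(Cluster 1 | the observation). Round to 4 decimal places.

Since P(k|x) ∝ w_k f_k(x), the posterior odds are w_i f_i(x) / (w_j f_j(x)).
Component likelihoods at x = 'd':
  f_1 = P(d | comp) = 0.33
  f_2 = P(d | comp) = 0.16
  f_3 = P(d | comp) = 0.27
Posterior odds = (w_3·f_3) / (w_1·f_1) = (0.19·0.27) / (0.47·0.33) = 0.0513 / 0.1551 ≈ 0.3308

0.3308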